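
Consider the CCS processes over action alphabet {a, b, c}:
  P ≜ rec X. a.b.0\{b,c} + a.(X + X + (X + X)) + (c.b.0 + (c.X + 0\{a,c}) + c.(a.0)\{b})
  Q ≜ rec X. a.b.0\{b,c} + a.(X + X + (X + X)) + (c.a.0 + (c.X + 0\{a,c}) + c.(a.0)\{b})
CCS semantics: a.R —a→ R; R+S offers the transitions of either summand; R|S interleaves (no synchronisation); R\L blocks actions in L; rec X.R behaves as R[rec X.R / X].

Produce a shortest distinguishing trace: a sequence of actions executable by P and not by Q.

cb

Reachable graph of P (8 states):
  u0 = rec X. a.b.0\{b,c} + a.(X + X + (X + X)) + (c.b.0 + (c.X + 0\{a,c}) + c.(a.0)\{b}) has moves --a--▸ u1, --a--▸ u2, --c--▸ u0, --c--▸ u3, --c--▸ u4
  u1 = (rec X. a.b.0\{b,c} + a.(X + X + (X + X)) + (c.b.0 + (c.X + 0\{a,c}) + c.(a.0)\{b})) + (rec X. a.b.0\{b,c} + a.(X + X + (X + X)) + (c.b.0 + (c.X + 0\{a,c}) + c.(a.0)\{b})) + ((rec X. a.b.0\{b,c} + a.(X + X + (X + X)) + (c.b.0 + (c.X + 0\{a,c}) + c.(a.0)\{b})) + (rec X. a.b.0\{b,c} + a.(X + X + (X + X)) + (c.b.0 + (c.X + 0\{a,c}) + c.(a.0)\{b}))) has moves --a--▸ u1, --a--▸ u2, --c--▸ u0, --c--▸ u3, --c--▸ u4
  u2 = b.0\{b,c} has moves --b--▸ u5
  u3 = (a.0)\{b} has moves --a--▸ u6
  u4 = b.0 has moves --b--▸ u7
  u5 = 0\{b,c} has moves stopped
  u6 = 0\{b} has moves stopped
  u7 = 0 has moves stopped
Reachable graph of Q (8 states):
  v0 = rec X. a.b.0\{b,c} + a.(X + X + (X + X)) + (c.a.0 + (c.X + 0\{a,c}) + c.(a.0)\{b}) has moves --a--▸ v1, --a--▸ v2, --c--▸ v0, --c--▸ v3, --c--▸ v4
  v1 = (rec X. a.b.0\{b,c} + a.(X + X + (X + X)) + (c.a.0 + (c.X + 0\{a,c}) + c.(a.0)\{b})) + (rec X. a.b.0\{b,c} + a.(X + X + (X + X)) + (c.a.0 + (c.X + 0\{a,c}) + c.(a.0)\{b})) + ((rec X. a.b.0\{b,c} + a.(X + X + (X + X)) + (c.a.0 + (c.X + 0\{a,c}) + c.(a.0)\{b})) + (rec X. a.b.0\{b,c} + a.(X + X + (X + X)) + (c.a.0 + (c.X + 0\{a,c}) + c.(a.0)\{b}))) has moves --a--▸ v1, --a--▸ v2, --c--▸ v0, --c--▸ v3, --c--▸ v4
  v2 = b.0\{b,c} has moves --b--▸ v5
  v3 = (a.0)\{b} has moves --a--▸ v6
  v4 = a.0 has moves --a--▸ v7
  v5 = 0\{b,c} has moves stopped
  v6 = 0\{b} has moves stopped
  v7 = 0 has moves stopped
Run σ = ⟨cb⟩ on P: start {u0}
  [1] c ⇒ {u0, u3, u4}
  [2] b ⇒ {u7}
  — P admits the full trace.
Run σ = ⟨cb⟩ on Q: start {v0}
  [1] c ⇒ {v0, v3, v4}
  [2] b ⇒ no successor for Q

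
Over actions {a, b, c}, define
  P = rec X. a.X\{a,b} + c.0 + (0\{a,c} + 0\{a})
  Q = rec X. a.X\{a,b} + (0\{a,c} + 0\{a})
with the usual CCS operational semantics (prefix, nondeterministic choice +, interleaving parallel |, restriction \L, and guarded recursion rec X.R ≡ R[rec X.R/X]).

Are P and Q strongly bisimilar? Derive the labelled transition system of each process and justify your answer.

P's transition system — 4 states:
  u0 = rec X. a.X\{a,b} + c.0 + (0\{a,c} + 0\{a}) :: =a=> u1, =c=> u2
  u1 = (rec X. a.X\{a,b} + c.0 + (0\{a,c} + 0\{a}))\{a,b} :: =c=> u3
  u2 = 0 :: (no moves)
  u3 = 0\{a,b} :: (no moves)
Q's transition system — 2 states:
  v0 = rec X. a.X\{a,b} + (0\{a,c} + 0\{a}) :: =a=> v1
  v1 = (rec X. a.X\{a,b} + (0\{a,c} + 0\{a}))\{a,b} :: (no moves)
Coarsest stable partition (strong bisimilarity classes):
  B0 = {u0}
  B1 = {u1}
  B2 = {u2, u3, v1}
  B3 = {v0}
u0 ∈ B0, v0 ∈ B3 → different blocks

not bisimilar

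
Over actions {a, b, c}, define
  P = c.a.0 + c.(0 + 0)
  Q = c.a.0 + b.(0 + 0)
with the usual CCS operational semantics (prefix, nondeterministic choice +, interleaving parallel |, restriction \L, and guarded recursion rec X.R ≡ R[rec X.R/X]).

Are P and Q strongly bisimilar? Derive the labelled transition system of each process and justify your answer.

Reachable graph of P (4 states):
  m0 = c.a.0 + c.(0 + 0) → --c--▸ m1, --c--▸ m2
  m1 = 0 + 0 → deadlocked
  m2 = a.0 → --a--▸ m3
  m3 = 0 → deadlocked
Reachable graph of Q (4 states):
  n0 = c.a.0 + b.(0 + 0) → --b--▸ n1, --c--▸ n2
  n1 = 0 + 0 → deadlocked
  n2 = a.0 → --a--▸ n3
  n3 = 0 → deadlocked
Bisimilarity quotient blocks:
  B0 = {m0}
  B1 = {m2, n2}
  B2 = {m1, m3, n1, n3}
  B3 = {n0}
m0 ∈ B0, n0 ∈ B3 → different blocks

not bisimilar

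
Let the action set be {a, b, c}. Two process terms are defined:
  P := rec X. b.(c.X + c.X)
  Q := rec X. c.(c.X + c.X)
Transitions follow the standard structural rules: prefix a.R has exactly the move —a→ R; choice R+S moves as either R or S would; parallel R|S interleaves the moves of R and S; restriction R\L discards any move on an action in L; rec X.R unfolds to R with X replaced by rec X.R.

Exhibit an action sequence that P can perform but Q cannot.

b

Reachable graph of P (2 states):
  u0 = rec X. b.(c.X + c.X) ⊢ --b--▸ u1
  u1 = c.(rec X. b.(c.X + c.X)) + c.(rec X. b.(c.X + c.X)) ⊢ --c--▸ u0
Reachable graph of Q (2 states):
  v0 = rec X. c.(c.X + c.X) ⊢ --c--▸ v1
  v1 = c.(rec X. c.(c.X + c.X)) + c.(rec X. c.(c.X + c.X)) ⊢ --c--▸ v0
Executing b from P (initial set {u0}):
  [1] b ⇒ {u1}
  P completes σ.
Executing b from Q (initial set {v0}):
  [1] b ⇒ no successor for Q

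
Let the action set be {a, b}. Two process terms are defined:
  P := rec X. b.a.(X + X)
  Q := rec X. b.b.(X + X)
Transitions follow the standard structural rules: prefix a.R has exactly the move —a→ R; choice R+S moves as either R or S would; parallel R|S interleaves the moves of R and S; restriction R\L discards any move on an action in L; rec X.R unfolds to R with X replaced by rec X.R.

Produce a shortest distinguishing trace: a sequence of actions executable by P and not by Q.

LTS(P): 3 reachable states
  p0 = rec X. b.a.(X + X) → -b-> p1
  p1 = a.((rec X. b.a.(X + X)) + (rec X. b.a.(X + X))) → -a-> p2
  p2 = (rec X. b.a.(X + X)) + (rec X. b.a.(X + X)) → -b-> p1
LTS(Q): 3 reachable states
  q0 = rec X. b.b.(X + X) → -b-> q1
  q1 = b.((rec X. b.b.(X + X)) + (rec X. b.b.(X + X))) → -b-> q2
  q2 = (rec X. b.b.(X + X)) + (rec X. b.b.(X + X)) → -b-> q1
Run σ = ⟨ba⟩ on P: start {p0}
  step 1 (b): {p1}
  step 2 (a): {p2}
  — P admits the full trace.
Run σ = ⟨ba⟩ on Q: start {q0}
  step 1 (b): {q1}
  step 2 (a): ∅ (Q stuck)

ba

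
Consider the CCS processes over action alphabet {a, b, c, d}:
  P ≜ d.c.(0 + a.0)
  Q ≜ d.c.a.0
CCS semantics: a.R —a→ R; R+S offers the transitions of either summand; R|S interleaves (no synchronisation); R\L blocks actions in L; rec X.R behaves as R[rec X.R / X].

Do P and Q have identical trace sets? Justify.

traces(P) = traces(Q)

P's transition system — 4 states:
  s0 = d.c.(0 + a.0) :: -d-> s1
  s1 = c.(0 + a.0) :: -c-> s2
  s2 = 0 + a.0 :: -a-> s3
  s3 = 0 :: ·
Q's transition system — 4 states:
  t0 = d.c.a.0 :: -d-> t1
  t1 = c.a.0 :: -c-> t2
  t2 = a.0 :: -a-> t3
  t3 = 0 :: ·
Coarsest stable partition (strong bisimilarity classes):
  B0 = {s0, t0}
  B1 = {s1, t1}
  B2 = {s2, t2}
  B3 = {s3, t3}
s0 ∈ B0, t0 ∈ B0 → same block
Bisimilar ⇒ trace-equivalent.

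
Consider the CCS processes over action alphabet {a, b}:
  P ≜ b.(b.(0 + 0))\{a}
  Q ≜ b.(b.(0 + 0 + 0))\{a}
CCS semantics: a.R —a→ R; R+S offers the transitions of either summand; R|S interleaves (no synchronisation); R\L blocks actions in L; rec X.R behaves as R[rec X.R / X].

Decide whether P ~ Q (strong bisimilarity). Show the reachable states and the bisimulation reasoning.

P's transition system — 3 states:
  p0 = b.(b.(0 + 0))\{a} → =b=> p1
  p1 = (b.(0 + 0))\{a} → =b=> p2
  p2 = (0 + 0)\{a} → deadlocked
Q's transition system — 3 states:
  q0 = b.(b.(0 + 0 + 0))\{a} → =b=> q1
  q1 = (b.(0 + 0 + 0))\{a} → =b=> q2
  q2 = (0 + 0 + 0)\{a} → deadlocked
Bisimilarity quotient blocks:
  B0 = {p0, q0}
  B1 = {p1, q1}
  B2 = {p2, q2}
p0 ∈ B0, q0 ∈ B0 → same block

P ~ Q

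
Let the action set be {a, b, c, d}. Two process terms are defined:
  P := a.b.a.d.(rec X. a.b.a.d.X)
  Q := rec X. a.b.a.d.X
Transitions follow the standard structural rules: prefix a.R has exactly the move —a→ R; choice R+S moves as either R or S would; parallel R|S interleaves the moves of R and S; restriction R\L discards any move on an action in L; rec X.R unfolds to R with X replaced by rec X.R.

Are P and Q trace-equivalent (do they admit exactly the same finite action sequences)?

traces(P) = traces(Q)

P's transition system — 5 states:
  m0 = a.b.a.d.(rec X. a.b.a.d.X) | -a-> m1
  m1 = b.a.d.(rec X. a.b.a.d.X) | -b-> m2
  m2 = a.d.(rec X. a.b.a.d.X) | -a-> m3
  m3 = d.(rec X. a.b.a.d.X) | -d-> m4
  m4 = rec X. a.b.a.d.X | -a-> m1
Q's transition system — 4 states:
  n0 = rec X. a.b.a.d.X | -a-> n1
  n1 = b.a.d.(rec X. a.b.a.d.X) | -b-> n2
  n2 = a.d.(rec X. a.b.a.d.X) | -a-> n3
  n3 = d.(rec X. a.b.a.d.X) | -d-> n0
Bisimilarity quotient blocks:
  B0 = {m0, m4, n0}
  B1 = {m1, n1}
  B2 = {m2, n2}
  B3 = {m3, n3}
m0 ∈ B0, n0 ∈ B0 → same block
Bisimilar ⇒ trace-equivalent.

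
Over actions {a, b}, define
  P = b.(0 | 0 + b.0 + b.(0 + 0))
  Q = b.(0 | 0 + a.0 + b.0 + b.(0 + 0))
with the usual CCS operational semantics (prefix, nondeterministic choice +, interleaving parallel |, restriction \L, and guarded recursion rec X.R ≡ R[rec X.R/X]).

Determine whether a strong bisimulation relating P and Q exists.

NO

Reachable graph of P (4 states):
  u0 = b.(0 | 0 + b.0 + b.(0 + 0)) has moves =b=> u1
  u1 = 0 | 0 + b.0 + b.(0 + 0) has moves =b=> u2, =b=> u3
  u2 = 0 has moves (no moves)
  u3 = 0 + 0 has moves (no moves)
Reachable graph of Q (4 states):
  v0 = b.(0 | 0 + a.0 + b.0 + b.(0 + 0)) has moves =b=> v1
  v1 = 0 | 0 + a.0 + b.0 + b.(0 + 0) has moves =a=> v2, =b=> v2, =b=> v3
  v2 = 0 has moves (no moves)
  v3 = 0 + 0 has moves (no moves)
Coarsest stable partition (strong bisimilarity classes):
  B0 = {u0}
  B1 = {u1}
  B2 = {u2, u3, v2, v3}
  B3 = {v0}
  B4 = {v1}
u0 ∈ B0, v0 ∈ B3 → different blocks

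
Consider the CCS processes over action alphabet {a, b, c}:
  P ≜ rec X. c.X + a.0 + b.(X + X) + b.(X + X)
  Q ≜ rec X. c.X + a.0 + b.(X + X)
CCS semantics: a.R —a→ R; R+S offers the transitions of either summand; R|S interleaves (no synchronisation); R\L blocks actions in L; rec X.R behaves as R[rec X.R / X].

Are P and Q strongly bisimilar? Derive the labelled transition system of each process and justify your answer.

Reachable graph of P (3 states):
  u0 = rec X. c.X + a.0 + b.(X + X) + b.(X + X) has moves =a=> u1, =b=> u2, =c=> u0
  u1 = 0 has moves ·
  u2 = (rec X. c.X + a.0 + b.(X + X) + b.(X + X)) + (rec X. c.X + a.0 + b.(X + X) + b.(X + X)) has moves =a=> u1, =b=> u2, =c=> u0
Reachable graph of Q (3 states):
  v0 = rec X. c.X + a.0 + b.(X + X) has moves =a=> v1, =b=> v2, =c=> v0
  v1 = 0 has moves ·
  v2 = (rec X. c.X + a.0 + b.(X + X)) + (rec X. c.X + a.0 + b.(X + X)) has moves =a=> v1, =b=> v2, =c=> v0
Coarsest stable partition (strong bisimilarity classes):
  B0 = {u0, u2, v0, v2}
  B1 = {u1, v1}
u0 ∈ B0, v0 ∈ B0 → same block

P ~ Q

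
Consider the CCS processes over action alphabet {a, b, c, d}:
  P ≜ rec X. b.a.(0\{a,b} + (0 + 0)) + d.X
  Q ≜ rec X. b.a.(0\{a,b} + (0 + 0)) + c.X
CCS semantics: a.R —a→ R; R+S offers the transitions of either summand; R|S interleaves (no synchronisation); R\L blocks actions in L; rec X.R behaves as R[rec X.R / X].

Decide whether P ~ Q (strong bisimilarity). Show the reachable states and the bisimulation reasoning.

Reachable graph of P (3 states):
  p0 = rec X. b.a.(0\{a,b} + (0 + 0)) + d.X :: -b-> p1, -d-> p0
  p1 = a.(0\{a,b} + (0 + 0)) :: -a-> p2
  p2 = 0\{a,b} + (0 + 0) :: ·
Reachable graph of Q (3 states):
  q0 = rec X. b.a.(0\{a,b} + (0 + 0)) + c.X :: -b-> q1, -c-> q0
  q1 = a.(0\{a,b} + (0 + 0)) :: -a-> q2
  q2 = 0\{a,b} + (0 + 0) :: ·
Coarsest stable partition (strong bisimilarity classes):
  B0 = {p0}
  B1 = {p1, q1}
  B2 = {p2, q2}
  B3 = {q0}
p0 ∈ B0, q0 ∈ B3 → different blocks

not bisimilar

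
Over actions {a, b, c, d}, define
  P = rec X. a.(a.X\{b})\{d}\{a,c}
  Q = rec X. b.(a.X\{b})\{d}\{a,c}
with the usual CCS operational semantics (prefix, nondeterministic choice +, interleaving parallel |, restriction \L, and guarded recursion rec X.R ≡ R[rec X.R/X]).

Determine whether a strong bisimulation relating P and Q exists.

P ≁ Q

Reachable graph of P (2 states):
  s0 = rec X. a.(a.X\{b})\{d}\{a,c} :: =a=> s1
  s1 = (a.(rec X. a.(a.X\{b})\{d}\{a,c})\{b})\{d}\{a,c} :: (no moves)
Reachable graph of Q (2 states):
  t0 = rec X. b.(a.X\{b})\{d}\{a,c} :: =b=> t1
  t1 = (a.(rec X. b.(a.X\{b})\{d}\{a,c})\{b})\{d}\{a,c} :: (no moves)
Partition-refinement fixed point:
  B0 = {s0}
  B1 = {s1, t1}
  B2 = {t0}
s0 ∈ B0, t0 ∈ B2 → different blocks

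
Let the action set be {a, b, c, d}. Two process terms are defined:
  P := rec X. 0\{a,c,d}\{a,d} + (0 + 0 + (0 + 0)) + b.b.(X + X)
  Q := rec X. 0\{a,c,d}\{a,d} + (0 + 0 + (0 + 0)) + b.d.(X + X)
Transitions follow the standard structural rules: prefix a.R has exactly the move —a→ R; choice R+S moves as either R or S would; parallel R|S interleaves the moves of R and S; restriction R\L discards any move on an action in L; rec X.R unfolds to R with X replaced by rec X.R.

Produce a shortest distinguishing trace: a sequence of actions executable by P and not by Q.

bb

Reachable graph of P (3 states):
  p0 = rec X. 0\{a,c,d}\{a,d} + (0 + 0 + (0 + 0)) + b.b.(X + X) → --b--▸ p1
  p1 = b.((rec X. 0\{a,c,d}\{a,d} + (0 + 0 + (0 + 0)) + b.b.(X + X)) + (rec X. 0\{a,c,d}\{a,d} + (0 + 0 + (0 + 0)) + b.b.(X + X))) → --b--▸ p2
  p2 = (rec X. 0\{a,c,d}\{a,d} + (0 + 0 + (0 + 0)) + b.b.(X + X)) + (rec X. 0\{a,c,d}\{a,d} + (0 + 0 + (0 + 0)) + b.b.(X + X)) → --b--▸ p1
Reachable graph of Q (3 states):
  q0 = rec X. 0\{a,c,d}\{a,d} + (0 + 0 + (0 + 0)) + b.d.(X + X) → --b--▸ q1
  q1 = d.((rec X. 0\{a,c,d}\{a,d} + (0 + 0 + (0 + 0)) + b.d.(X + X)) + (rec X. 0\{a,c,d}\{a,d} + (0 + 0 + (0 + 0)) + b.d.(X + X))) → --d--▸ q2
  q2 = (rec X. 0\{a,c,d}\{a,d} + (0 + 0 + (0 + 0)) + b.d.(X + X)) + (rec X. 0\{a,c,d}\{a,d} + (0 + 0 + (0 + 0)) + b.d.(X + X)) → --b--▸ q1
Trace ⟨bb⟩ through P, begin at {p0}:
  after b @ step 1: {p1}
  after b @ step 2: {p2}
  P completes σ.
Trace ⟨bb⟩ through Q, begin at {q0}:
  after b @ step 1: {q1}
  after b @ step 2: ∅  — Q cannot continue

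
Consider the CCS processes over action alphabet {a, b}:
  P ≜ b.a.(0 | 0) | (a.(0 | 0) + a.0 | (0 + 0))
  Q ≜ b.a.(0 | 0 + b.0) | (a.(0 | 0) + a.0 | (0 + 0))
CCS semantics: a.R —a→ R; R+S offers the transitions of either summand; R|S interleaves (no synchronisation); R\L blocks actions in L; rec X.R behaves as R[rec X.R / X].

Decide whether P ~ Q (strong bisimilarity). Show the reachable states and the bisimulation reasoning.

LTS(P): 9 reachable states
  u0 = b.a.(0 | 0) | (a.(0 | 0) + a.0 | (0 + 0)) ⊢ =a=> u1, =a=> u2, =b=> u3
  u1 = b.a.(0 | 0) | (0 | (0 + 0)) ⊢ =b=> u4
  u2 = b.a.(0 | 0) | (0 | 0) ⊢ =b=> u5
  u3 = a.(0 | 0) | (a.(0 | 0) + a.0 | (0 + 0)) ⊢ =a=> u4, =a=> u5, =a=> u6
  u4 = a.(0 | 0) | (0 | (0 + 0)) ⊢ =a=> u7
  u5 = a.(0 | 0) | (0 | 0) ⊢ =a=> u8
  u6 = 0 | 0 | (a.(0 | 0) + a.0 | (0 + 0)) ⊢ =a=> u7, =a=> u8
  u7 = 0 | 0 | (0 | (0 + 0)) ⊢ deadlocked
  u8 = 0 | 0 | (0 | 0) ⊢ deadlocked
LTS(Q): 12 reachable states
  v0 = b.a.(0 | 0 + b.0) | (a.(0 | 0) + a.0 | (0 + 0)) ⊢ =a=> v1, =a=> v2, =b=> v3
  v1 = b.a.(0 | 0 + b.0) | (0 | (0 + 0)) ⊢ =b=> v4
  v2 = b.a.(0 | 0 + b.0) | (0 | 0) ⊢ =b=> v5
  v3 = a.(0 | 0 + b.0) | (a.(0 | 0) + a.0 | (0 + 0)) ⊢ =a=> v4, =a=> v5, =a=> v6
  v4 = a.(0 | 0 + b.0) | (0 | (0 + 0)) ⊢ =a=> v7
  v5 = a.(0 | 0 + b.0) | (0 | 0) ⊢ =a=> v8
  v6 = (0 | 0 + b.0) | (a.(0 | 0) + a.0 | (0 + 0)) ⊢ =a=> v7, =a=> v8, =b=> v9
  v7 = (0 | 0 + b.0) | (0 | (0 + 0)) ⊢ =b=> v10
  v8 = (0 | 0 + b.0) | (0 | 0) ⊢ =b=> v11
  v9 = 0 | (a.(0 | 0) + a.0 | (0 + 0)) ⊢ =a=> v10, =a=> v11
  v10 = 0 | (0 | (0 + 0)) ⊢ deadlocked
  v11 = 0 | (0 | 0) ⊢ deadlocked
Bisimilarity quotient blocks:
  B0 = {u0}
  B1 = {u1, u2}
  B2 = {u4, u5, u6, v9}
  B3 = {u7, u8, v10, v11}
  B4 = {u3}
  B5 = {v0}
  B6 = {v1, v2}
  B7 = {v4, v5}
  B8 = {v7, v8}
  B9 = {v3}
  B10 = {v6}
u0 ∈ B0, v0 ∈ B5 → different blocks

not bisimilar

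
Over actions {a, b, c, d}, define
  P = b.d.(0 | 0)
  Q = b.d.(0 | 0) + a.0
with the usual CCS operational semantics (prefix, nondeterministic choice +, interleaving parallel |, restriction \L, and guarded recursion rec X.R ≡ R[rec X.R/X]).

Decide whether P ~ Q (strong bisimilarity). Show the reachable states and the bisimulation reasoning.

Reachable graph of P (3 states):
  p0 = b.d.(0 | 0) ⊢ -b-> p1
  p1 = d.(0 | 0) ⊢ -d-> p2
  p2 = 0 | 0 ⊢ (no moves)
Reachable graph of Q (4 states):
  q0 = b.d.(0 | 0) + a.0 ⊢ -a-> q1, -b-> q2
  q1 = 0 ⊢ (no moves)
  q2 = d.(0 | 0) ⊢ -d-> q3
  q3 = 0 | 0 ⊢ (no moves)
Coarsest stable partition (strong bisimilarity classes):
  B0 = {p0}
  B1 = {p1, q2}
  B2 = {p2, q1, q3}
  B3 = {q0}
p0 ∈ B0, q0 ∈ B3 → different blocks

NO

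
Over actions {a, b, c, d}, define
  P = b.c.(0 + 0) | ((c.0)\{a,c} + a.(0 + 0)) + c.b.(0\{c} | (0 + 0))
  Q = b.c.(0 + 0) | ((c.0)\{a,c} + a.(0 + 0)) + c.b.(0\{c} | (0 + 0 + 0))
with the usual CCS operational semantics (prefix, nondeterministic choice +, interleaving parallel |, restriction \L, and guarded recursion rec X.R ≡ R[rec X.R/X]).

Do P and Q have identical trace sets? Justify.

YES

Reachable graph of P (8 states):
  s0 = b.c.(0 + 0) | ((c.0)\{a,c} + a.(0 + 0)) + c.b.(0\{c} | (0 + 0)) :: --a--▸ s1, --b--▸ s2, --c--▸ s3
  s1 = b.c.(0 + 0) | (0 + 0) :: --b--▸ s4
  s2 = c.(0 + 0) | ((c.0)\{a,c} + a.(0 + 0)) :: --a--▸ s4, --c--▸ s5
  s3 = b.(0\{c} | (0 + 0)) :: --b--▸ s6
  s4 = c.(0 + 0) | (0 + 0) :: --c--▸ s7
  s5 = (0 + 0) | ((c.0)\{a,c} + a.(0 + 0)) :: --a--▸ s7
  s6 = 0\{c} | (0 + 0) :: ∅
  s7 = (0 + 0) | (0 + 0) :: ∅
Reachable graph of Q (8 states):
  t0 = b.c.(0 + 0) | ((c.0)\{a,c} + a.(0 + 0)) + c.b.(0\{c} | (0 + 0 + 0)) :: --a--▸ t1, --b--▸ t2, --c--▸ t3
  t1 = b.c.(0 + 0) | (0 + 0) :: --b--▸ t4
  t2 = c.(0 + 0) | ((c.0)\{a,c} + a.(0 + 0)) :: --a--▸ t4, --c--▸ t5
  t3 = b.(0\{c} | (0 + 0 + 0)) :: --b--▸ t6
  t4 = c.(0 + 0) | (0 + 0) :: --c--▸ t7
  t5 = (0 + 0) | ((c.0)\{a,c} + a.(0 + 0)) :: --a--▸ t7
  t6 = 0\{c} | (0 + 0 + 0) :: ∅
  t7 = (0 + 0) | (0 + 0) :: ∅
Coarsest stable partition (strong bisimilarity classes):
  B0 = {s0, t0}
  B1 = {s3, t3}
  B2 = {s6, s7, t6, t7}
  B3 = {s1, t1}
  B4 = {s4, t4}
  B5 = {s2, t2}
  B6 = {s5, t5}
s0 ∈ B0, t0 ∈ B0 → same block
Bisimilar ⇒ trace-equivalent.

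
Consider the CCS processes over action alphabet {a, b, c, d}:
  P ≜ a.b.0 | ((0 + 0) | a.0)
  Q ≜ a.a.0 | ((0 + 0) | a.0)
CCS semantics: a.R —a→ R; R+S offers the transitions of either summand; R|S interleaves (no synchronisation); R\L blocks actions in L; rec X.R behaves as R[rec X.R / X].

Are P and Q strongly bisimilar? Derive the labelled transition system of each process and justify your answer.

not bisimilar

P's transition system — 6 states:
  m0 = a.b.0 | ((0 + 0) | a.0) :: —a→ m1, —a→ m2
  m1 = a.b.0 | ((0 + 0) | 0) :: —a→ m3
  m2 = b.0 | ((0 + 0) | a.0) :: —a→ m3, —b→ m4
  m3 = b.0 | ((0 + 0) | 0) :: —b→ m5
  m4 = 0 | ((0 + 0) | a.0) :: —a→ m5
  m5 = 0 | ((0 + 0) | 0) :: (no moves)
Q's transition system — 6 states:
  n0 = a.a.0 | ((0 + 0) | a.0) :: —a→ n1, —a→ n2
  n1 = a.0 | ((0 + 0) | a.0) :: —a→ n3, —a→ n4
  n2 = a.a.0 | ((0 + 0) | 0) :: —a→ n4
  n3 = 0 | ((0 + 0) | a.0) :: —a→ n5
  n4 = a.0 | ((0 + 0) | 0) :: —a→ n5
  n5 = 0 | ((0 + 0) | 0) :: (no moves)
Partition-refinement fixed point:
  B0 = {m0}
  B1 = {m1}
  B2 = {m3}
  B3 = {m5, n5}
  B4 = {m2}
  B5 = {m4, n3, n4}
  B6 = {n0}
  B7 = {n1, n2}
m0 ∈ B0, n0 ∈ B6 → different blocks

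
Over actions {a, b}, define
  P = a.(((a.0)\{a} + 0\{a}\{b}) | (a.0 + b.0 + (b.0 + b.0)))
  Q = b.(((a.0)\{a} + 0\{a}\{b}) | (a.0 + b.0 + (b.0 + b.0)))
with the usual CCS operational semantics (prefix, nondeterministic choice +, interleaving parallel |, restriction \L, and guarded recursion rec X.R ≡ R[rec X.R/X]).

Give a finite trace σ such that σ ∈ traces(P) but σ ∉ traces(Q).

a

Reachable graph of P (3 states):
  m0 = a.(((a.0)\{a} + 0\{a}\{b}) | (a.0 + b.0 + (b.0 + b.0))) has moves =a=> m1
  m1 = ((a.0)\{a} + 0\{a}\{b}) | (a.0 + b.0 + (b.0 + b.0)) has moves =a=> m2, =b=> m2
  m2 = ((a.0)\{a} + 0\{a}\{b}) | 0 has moves (no moves)
Reachable graph of Q (3 states):
  n0 = b.(((a.0)\{a} + 0\{a}\{b}) | (a.0 + b.0 + (b.0 + b.0))) has moves =b=> n1
  n1 = ((a.0)\{a} + 0\{a}\{b}) | (a.0 + b.0 + (b.0 + b.0)) has moves =a=> n2, =b=> n2
  n2 = ((a.0)\{a} + 0\{a}\{b}) | 0 has moves (no moves)
Executing a from P (initial set {m0}):
  step 1 (a): {m1}
  P completes σ.
Executing a from Q (initial set {n0}):
  step 1 (a): ∅  — Q cannot continue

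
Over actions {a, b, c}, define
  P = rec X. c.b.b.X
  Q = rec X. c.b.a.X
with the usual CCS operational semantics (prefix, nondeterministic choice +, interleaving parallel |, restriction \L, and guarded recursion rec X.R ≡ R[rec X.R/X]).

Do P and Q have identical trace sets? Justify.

trace-distinct — witness ⟨cbb⟩

Reachable graph of P (3 states):
  s0 = rec X. c.b.b.X has moves -c-> s1
  s1 = b.b.(rec X. c.b.b.X) has moves -b-> s2
  s2 = b.(rec X. c.b.b.X) has moves -b-> s0
Reachable graph of Q (3 states):
  t0 = rec X. c.b.a.X has moves -c-> t1
  t1 = b.a.(rec X. c.b.a.X) has moves -b-> t2
  t2 = a.(rec X. c.b.a.X) has moves -a-> t0
Executing cbb from P (initial set {s0}):
  step 1 (c): {s1}
  step 2 (b): {s2}
  step 3 (b): {s0}
  ✓ P
Executing cbb from Q (initial set {t0}):
  step 1 (c): {t1}
  step 2 (b): {t2}
  step 3 (b): ∅  — Q cannot continue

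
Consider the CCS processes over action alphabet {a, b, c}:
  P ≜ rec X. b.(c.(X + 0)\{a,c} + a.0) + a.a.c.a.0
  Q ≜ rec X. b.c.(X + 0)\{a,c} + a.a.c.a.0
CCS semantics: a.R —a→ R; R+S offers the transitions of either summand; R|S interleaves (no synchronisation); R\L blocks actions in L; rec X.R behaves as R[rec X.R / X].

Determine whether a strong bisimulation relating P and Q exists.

P's transition system — 8 states:
  s0 = rec X. b.(c.(X + 0)\{a,c} + a.0) + a.a.c.a.0 :: --a--▸ s1, --b--▸ s2
  s1 = a.c.a.0 :: --a--▸ s3
  s2 = c.((rec X. b.(c.(X + 0)\{a,c} + a.0) + a.a.c.a.0) + 0)\{a,c} + a.0 :: --a--▸ s4, --c--▸ s5
  s3 = c.a.0 :: --c--▸ s6
  s4 = 0 :: stopped
  s5 = ((rec X. b.(c.(X + 0)\{a,c} + a.0) + a.a.c.a.0) + 0)\{a,c} :: --b--▸ s7
  s6 = a.0 :: --a--▸ s4
  s7 = (c.((rec X. b.(c.(X + 0)\{a,c} + a.0) + a.a.c.a.0) + 0)\{a,c} + a.0)\{a,c} :: stopped
Q's transition system — 8 states:
  t0 = rec X. b.c.(X + 0)\{a,c} + a.a.c.a.0 :: --a--▸ t1, --b--▸ t2
  t1 = a.c.a.0 :: --a--▸ t3
  t2 = c.((rec X. b.c.(X + 0)\{a,c} + a.a.c.a.0) + 0)\{a,c} :: --c--▸ t4
  t3 = c.a.0 :: --c--▸ t5
  t4 = ((rec X. b.c.(X + 0)\{a,c} + a.a.c.a.0) + 0)\{a,c} :: --b--▸ t6
  t5 = a.0 :: --a--▸ t7
  t6 = (c.((rec X. b.c.(X + 0)\{a,c} + a.a.c.a.0) + 0)\{a,c})\{a,c} :: stopped
  t7 = 0 :: stopped
Bisimilarity quotient blocks:
  B0 = {s0}
  B1 = {s1, t1}
  B2 = {s3, t3}
  B3 = {s6, t5}
  B4 = {s4, s7, t6, t7}
  B5 = {s2}
  B6 = {s5, t4}
  B7 = {t0}
  B8 = {t2}
s0 ∈ B0, t0 ∈ B7 → different blocks

NO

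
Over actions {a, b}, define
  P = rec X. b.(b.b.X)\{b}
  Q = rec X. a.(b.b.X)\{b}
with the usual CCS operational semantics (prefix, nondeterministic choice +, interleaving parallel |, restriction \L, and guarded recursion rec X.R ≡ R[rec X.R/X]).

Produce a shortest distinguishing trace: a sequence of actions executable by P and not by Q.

b

Reachable graph of P (2 states):
  m0 = rec X. b.(b.b.X)\{b} :: =b=> m1
  m1 = (b.b.(rec X. b.(b.b.X)\{b}))\{b} :: ∅
Reachable graph of Q (2 states):
  n0 = rec X. a.(b.b.X)\{b} :: =a=> n1
  n1 = (b.b.(rec X. a.(b.b.X)\{b}))\{b} :: ∅
Run σ = ⟨b⟩ on P: start {m0}
  after b @ step 1: {m1}
  — P admits the full trace.
Run σ = ⟨b⟩ on Q: start {n0}
  after b @ step 1: ∅ (Q stuck)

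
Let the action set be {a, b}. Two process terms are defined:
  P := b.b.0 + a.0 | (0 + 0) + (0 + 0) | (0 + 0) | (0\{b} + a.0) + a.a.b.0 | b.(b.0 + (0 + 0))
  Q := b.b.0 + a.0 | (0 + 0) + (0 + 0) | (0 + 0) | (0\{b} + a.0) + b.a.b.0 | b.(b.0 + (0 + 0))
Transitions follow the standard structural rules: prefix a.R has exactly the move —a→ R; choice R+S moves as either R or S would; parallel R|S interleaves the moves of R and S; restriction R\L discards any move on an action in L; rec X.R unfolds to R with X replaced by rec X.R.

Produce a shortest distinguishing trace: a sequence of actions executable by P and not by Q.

aa

Reachable graph of P (16 states):
  m0 = b.b.0 + a.0 | (0 + 0) + (0 + 0) | (0 + 0) | (0\{b} + a.0) + a.a.b.0 | b.(b.0 + (0 + 0)) :: =a=> m1, =a=> m2, =a=> m3, =b=> m4, =b=> m5
  m1 = (0 + 0) | (0 + 0) | 0 :: ∅
  m2 = 0 | (0 + 0) :: ∅
  m3 = a.b.0 | b.(b.0 + (0 + 0)) :: =a=> m6, =b=> m7
  m4 = a.a.b.0 | (b.0 + (0 + 0)) :: =a=> m7, =b=> m8
  m5 = b.0 :: =b=> m9
  m6 = b.0 | b.(b.0 + (0 + 0)) :: =b=> m10, =b=> m11
  m7 = a.b.0 | (b.0 + (0 + 0)) :: =a=> m11, =b=> m12
  m8 = a.a.b.0 | 0 :: =a=> m12
  m9 = 0 :: ∅
  m10 = 0 | b.(b.0 + (0 + 0)) :: =b=> m13
  m11 = b.0 | (b.0 + (0 + 0)) :: =b=> m13, =b=> m14
  m12 = a.b.0 | 0 :: =a=> m14
  m13 = 0 | (b.0 + (0 + 0)) :: =b=> m15
  m14 = b.0 | 0 :: =b=> m15
  m15 = 0 | 0 :: ∅
Reachable graph of Q (16 states):
  n0 = b.b.0 + a.0 | (0 + 0) + (0 + 0) | (0 + 0) | (0\{b} + a.0) + b.a.b.0 | b.(b.0 + (0 + 0)) :: =a=> n1, =a=> n2, =b=> n3, =b=> n4, =b=> n5
  n1 = (0 + 0) | (0 + 0) | 0 :: ∅
  n2 = 0 | (0 + 0) :: ∅
  n3 = a.b.0 | b.(b.0 + (0 + 0)) :: =a=> n6, =b=> n7
  n4 = b.0 :: =b=> n8
  n5 = b.a.b.0 | (b.0 + (0 + 0)) :: =b=> n7, =b=> n9
  n6 = b.0 | b.(b.0 + (0 + 0)) :: =b=> n10, =b=> n11
  n7 = a.b.0 | (b.0 + (0 + 0)) :: =a=> n11, =b=> n12
  n8 = 0 :: ∅
  n9 = b.a.b.0 | 0 :: =b=> n12
  n10 = 0 | b.(b.0 + (0 + 0)) :: =b=> n13
  n11 = b.0 | (b.0 + (0 + 0)) :: =b=> n13, =b=> n14
  n12 = a.b.0 | 0 :: =a=> n14
  n13 = 0 | (b.0 + (0 + 0)) :: =b=> n15
  n14 = b.0 | 0 :: =b=> n15
  n15 = 0 | 0 :: ∅
Executing aa from P (initial set {m0}):
  step 1 (a): {m1, m2, m3}
  step 2 (a): {m6}
  P completes σ.
Executing aa from Q (initial set {n0}):
  step 1 (a): {n1, n2}
  step 2 (a): ∅  — Q cannot continue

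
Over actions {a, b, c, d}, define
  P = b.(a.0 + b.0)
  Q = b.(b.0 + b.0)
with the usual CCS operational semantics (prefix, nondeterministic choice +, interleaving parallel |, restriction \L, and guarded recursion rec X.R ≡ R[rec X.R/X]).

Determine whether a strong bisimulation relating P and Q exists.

P's transition system — 3 states:
  s0 = b.(a.0 + b.0) → ··b··> s1
  s1 = a.0 + b.0 → ··a··> s2, ··b··> s2
  s2 = 0 → ·
Q's transition system — 3 states:
  t0 = b.(b.0 + b.0) → ··b··> t1
  t1 = b.0 + b.0 → ··b··> t2
  t2 = 0 → ·
Coarsest stable partition (strong bisimilarity classes):
  B0 = {s0}
  B1 = {s1}
  B2 = {s2, t2}
  B3 = {t0}
  B4 = {t1}
s0 ∈ B0, t0 ∈ B3 → different blocks

P ≁ Q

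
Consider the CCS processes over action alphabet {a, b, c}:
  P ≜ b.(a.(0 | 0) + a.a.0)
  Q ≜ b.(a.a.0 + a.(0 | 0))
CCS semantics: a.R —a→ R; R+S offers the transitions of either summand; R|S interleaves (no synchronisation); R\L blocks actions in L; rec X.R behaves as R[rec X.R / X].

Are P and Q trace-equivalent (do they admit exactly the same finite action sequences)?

traces(P) = traces(Q)

Reachable graph of P (5 states):
  p0 = b.(a.(0 | 0) + a.a.0) has moves —b→ p1
  p1 = a.(0 | 0) + a.a.0 has moves —a→ p2, —a→ p3
  p2 = 0 | 0 has moves ·
  p3 = a.0 has moves —a→ p4
  p4 = 0 has moves ·
Reachable graph of Q (5 states):
  q0 = b.(a.a.0 + a.(0 | 0)) has moves —b→ q1
  q1 = a.a.0 + a.(0 | 0) has moves —a→ q2, —a→ q3
  q2 = 0 | 0 has moves ·
  q3 = a.0 has moves —a→ q4
  q4 = 0 has moves ·
Partition-refinement fixed point:
  B0 = {p0, q0}
  B1 = {p1, q1}
  B2 = {p2, p4, q2, q4}
  B3 = {p3, q3}
p0 ∈ B0, q0 ∈ B0 → same block
Bisimilar ⇒ trace-equivalent.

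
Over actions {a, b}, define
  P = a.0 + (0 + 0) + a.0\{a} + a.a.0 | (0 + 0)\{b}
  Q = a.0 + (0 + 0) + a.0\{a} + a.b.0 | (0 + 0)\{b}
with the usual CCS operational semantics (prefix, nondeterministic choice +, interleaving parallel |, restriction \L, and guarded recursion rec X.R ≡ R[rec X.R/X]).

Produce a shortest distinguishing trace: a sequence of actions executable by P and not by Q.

LTS(P): 5 reachable states
  p0 = a.0 + (0 + 0) + a.0\{a} + a.a.0 | (0 + 0)\{b} :: ··a··> p1, ··a··> p2, ··a··> p3
  p1 = 0 :: (no moves)
  p2 = 0\{a} :: (no moves)
  p3 = a.0 | (0 + 0)\{b} :: ··a··> p4
  p4 = 0 | (0 + 0)\{b} :: (no moves)
LTS(Q): 5 reachable states
  q0 = a.0 + (0 + 0) + a.0\{a} + a.b.0 | (0 + 0)\{b} :: ··a··> q1, ··a··> q2, ··a··> q3
  q1 = 0 :: (no moves)
  q2 = 0\{a} :: (no moves)
  q3 = b.0 | (0 + 0)\{b} :: ··b··> q4
  q4 = 0 | (0 + 0)\{b} :: (no moves)
Trace ⟨aa⟩ through P, begin at {p0}:
  [1] a ⇒ {p1, p2, p3}
  [2] a ⇒ {p4}
  P completes σ.
Trace ⟨aa⟩ through Q, begin at {q0}:
  [1] a ⇒ {q1, q2, q3}
  [2] a ⇒ ∅  — Q cannot continue

aa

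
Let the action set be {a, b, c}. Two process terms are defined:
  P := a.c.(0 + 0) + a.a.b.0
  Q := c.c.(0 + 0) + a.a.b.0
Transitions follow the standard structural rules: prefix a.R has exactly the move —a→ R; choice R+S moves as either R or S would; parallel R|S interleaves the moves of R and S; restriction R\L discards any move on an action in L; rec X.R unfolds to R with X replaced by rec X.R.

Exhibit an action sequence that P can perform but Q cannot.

LTS(P): 6 reachable states
  m0 = a.c.(0 + 0) + a.a.b.0 :: --a--▸ m1, --a--▸ m2
  m1 = a.b.0 :: --a--▸ m3
  m2 = c.(0 + 0) :: --c--▸ m4
  m3 = b.0 :: --b--▸ m5
  m4 = 0 + 0 :: ∅
  m5 = 0 :: ∅
LTS(Q): 6 reachable states
  n0 = c.c.(0 + 0) + a.a.b.0 :: --a--▸ n1, --c--▸ n2
  n1 = a.b.0 :: --a--▸ n3
  n2 = c.(0 + 0) :: --c--▸ n4
  n3 = b.0 :: --b--▸ n5
  n4 = 0 + 0 :: ∅
  n5 = 0 :: ∅
Run σ = ⟨ac⟩ on P: start {m0}
  after a @ step 1: {m1, m2}
  after c @ step 2: {m4}
  ✓ P
Run σ = ⟨ac⟩ on Q: start {n0}
  after a @ step 1: {n1}
  after c @ step 2: ∅  — Q cannot continue

ac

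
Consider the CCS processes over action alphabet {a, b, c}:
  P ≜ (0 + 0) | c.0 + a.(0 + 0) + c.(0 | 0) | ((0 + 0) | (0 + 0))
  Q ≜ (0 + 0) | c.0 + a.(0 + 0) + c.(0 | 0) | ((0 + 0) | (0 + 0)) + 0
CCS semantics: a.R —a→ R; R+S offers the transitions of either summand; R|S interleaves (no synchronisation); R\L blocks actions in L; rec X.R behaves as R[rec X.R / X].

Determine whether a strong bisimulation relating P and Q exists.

bisimilar

LTS(P): 4 reachable states
  u0 = (0 + 0) | c.0 + a.(0 + 0) + c.(0 | 0) | ((0 + 0) | (0 + 0)) ⊢ =a=> u1, =c=> u2, =c=> u3
  u1 = 0 + 0 ⊢ deadlocked
  u2 = (0 + 0) | 0 ⊢ deadlocked
  u3 = 0 | 0 | ((0 + 0) | (0 + 0)) ⊢ deadlocked
LTS(Q): 4 reachable states
  v0 = (0 + 0) | c.0 + a.(0 + 0) + c.(0 | 0) | ((0 + 0) | (0 + 0)) + 0 ⊢ =a=> v1, =c=> v2, =c=> v3
  v1 = 0 + 0 ⊢ deadlocked
  v2 = (0 + 0) | 0 ⊢ deadlocked
  v3 = 0 | 0 | ((0 + 0) | (0 + 0)) ⊢ deadlocked
Bisimilarity quotient blocks:
  B0 = {u0, v0}
  B1 = {u1, u2, u3, v1, v2, v3}
u0 ∈ B0, v0 ∈ B0 → same block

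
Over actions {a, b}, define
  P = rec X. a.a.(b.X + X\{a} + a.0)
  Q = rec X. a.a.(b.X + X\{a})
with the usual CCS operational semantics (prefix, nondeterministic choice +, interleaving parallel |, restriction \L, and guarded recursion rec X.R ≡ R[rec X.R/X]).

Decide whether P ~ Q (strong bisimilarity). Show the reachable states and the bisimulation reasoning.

NO

LTS(P): 4 reachable states
  u0 = rec X. a.a.(b.X + X\{a} + a.0) | ··a··> u1
  u1 = a.(b.(rec X. a.a.(b.X + X\{a} + a.0)) + (rec X. a.a.(b.X + X\{a} + a.0))\{a} + a.0) | ··a··> u2
  u2 = b.(rec X. a.a.(b.X + X\{a} + a.0)) + (rec X. a.a.(b.X + X\{a} + a.0))\{a} + a.0 | ··a··> u3, ··b··> u0
  u3 = 0 | ∅
LTS(Q): 3 reachable states
  v0 = rec X. a.a.(b.X + X\{a}) | ··a··> v1
  v1 = a.(b.(rec X. a.a.(b.X + X\{a})) + (rec X. a.a.(b.X + X\{a}))\{a}) | ··a··> v2
  v2 = b.(rec X. a.a.(b.X + X\{a})) + (rec X. a.a.(b.X + X\{a}))\{a} | ··b··> v0
Coarsest stable partition (strong bisimilarity classes):
  B0 = {u0}
  B1 = {u1}
  B2 = {u2}
  B3 = {u3}
  B4 = {v0}
  B5 = {v1}
  B6 = {v2}
u0 ∈ B0, v0 ∈ B4 → different blocks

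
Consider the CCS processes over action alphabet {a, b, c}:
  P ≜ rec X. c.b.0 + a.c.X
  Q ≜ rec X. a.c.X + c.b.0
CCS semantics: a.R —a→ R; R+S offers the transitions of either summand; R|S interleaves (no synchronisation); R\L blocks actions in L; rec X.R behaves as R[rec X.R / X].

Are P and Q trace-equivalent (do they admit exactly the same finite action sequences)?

YES

LTS(P): 4 reachable states
  m0 = rec X. c.b.0 + a.c.X has moves ··a··> m1, ··c··> m2
  m1 = c.(rec X. c.b.0 + a.c.X) has moves ··c··> m0
  m2 = b.0 has moves ··b··> m3
  m3 = 0 has moves deadlocked
LTS(Q): 4 reachable states
  n0 = rec X. a.c.X + c.b.0 has moves ··a··> n1, ··c··> n2
  n1 = c.(rec X. a.c.X + c.b.0) has moves ··c··> n0
  n2 = b.0 has moves ··b··> n3
  n3 = 0 has moves deadlocked
Coarsest stable partition (strong bisimilarity classes):
  B0 = {m0, n0}
  B1 = {m1, n1}
  B2 = {m2, n2}
  B3 = {m3, n3}
m0 ∈ B0, n0 ∈ B0 → same block
Bisimilar ⇒ trace-equivalent.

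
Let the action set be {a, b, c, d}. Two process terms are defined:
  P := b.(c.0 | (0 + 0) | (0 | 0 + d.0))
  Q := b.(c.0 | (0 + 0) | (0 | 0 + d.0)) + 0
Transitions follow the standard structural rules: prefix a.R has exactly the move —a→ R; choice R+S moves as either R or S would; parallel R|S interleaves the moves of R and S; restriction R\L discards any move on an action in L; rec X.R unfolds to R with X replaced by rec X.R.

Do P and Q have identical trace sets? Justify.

trace-equivalent

P's transition system — 5 states:
  u0 = b.(c.0 | (0 + 0) | (0 | 0 + d.0)) has moves —b→ u1
  u1 = c.0 | (0 + 0) | (0 | 0 + d.0) has moves —c→ u2, —d→ u3
  u2 = 0 | (0 + 0) | (0 | 0 + d.0) has moves —d→ u4
  u3 = c.0 | (0 + 0) | 0 has moves —c→ u4
  u4 = 0 | (0 + 0) | 0 has moves deadlocked
Q's transition system — 5 states:
  v0 = b.(c.0 | (0 + 0) | (0 | 0 + d.0)) + 0 has moves —b→ v1
  v1 = c.0 | (0 + 0) | (0 | 0 + d.0) has moves —c→ v2, —d→ v3
  v2 = 0 | (0 + 0) | (0 | 0 + d.0) has moves —d→ v4
  v3 = c.0 | (0 + 0) | 0 has moves —c→ v4
  v4 = 0 | (0 + 0) | 0 has moves deadlocked
Bisimilarity quotient blocks:
  B0 = {u0, v0}
  B1 = {u1, v1}
  B2 = {u2, v2}
  B3 = {u4, v4}
  B4 = {u3, v3}
u0 ∈ B0, v0 ∈ B0 → same block
Bisimilar ⇒ trace-equivalent.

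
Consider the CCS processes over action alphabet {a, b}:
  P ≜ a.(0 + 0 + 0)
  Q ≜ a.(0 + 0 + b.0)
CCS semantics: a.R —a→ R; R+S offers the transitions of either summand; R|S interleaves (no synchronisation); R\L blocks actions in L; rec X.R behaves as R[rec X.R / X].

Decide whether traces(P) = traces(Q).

traces(P) ≠ traces(Q) — witness ⟨ab⟩

Reachable graph of P (2 states):
  s0 = a.(0 + 0 + 0) has moves --a--▸ s1
  s1 = 0 + 0 + 0 has moves ∅
Reachable graph of Q (3 states):
  t0 = a.(0 + 0 + b.0) has moves --a--▸ t1
  t1 = 0 + 0 + b.0 has moves --b--▸ t2
  t2 = 0 has moves ∅
Run σ = ⟨ab⟩ on Q: start {t0}
  step 1 (a): {t1}
  step 2 (b): {t2}
  ✓ Q
Run σ = ⟨ab⟩ on P: start {s0}
  step 1 (a): {s1}
  step 2 (b): ∅ (P stuck)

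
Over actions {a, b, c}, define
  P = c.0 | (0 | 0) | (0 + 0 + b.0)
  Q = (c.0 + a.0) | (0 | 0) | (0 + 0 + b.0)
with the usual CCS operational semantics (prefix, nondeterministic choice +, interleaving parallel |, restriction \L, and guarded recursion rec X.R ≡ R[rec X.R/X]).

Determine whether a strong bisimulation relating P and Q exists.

LTS(P): 4 reachable states
  s0 = c.0 | (0 | 0) | (0 + 0 + b.0) | =b=> s1, =c=> s2
  s1 = c.0 | (0 | 0) | 0 | =c=> s3
  s2 = 0 | (0 | 0) | (0 + 0 + b.0) | =b=> s3
  s3 = 0 | (0 | 0) | 0 | deadlocked
LTS(Q): 4 reachable states
  t0 = (c.0 + a.0) | (0 | 0) | (0 + 0 + b.0) | =a=> t1, =b=> t2, =c=> t1
  t1 = 0 | (0 | 0) | (0 + 0 + b.0) | =b=> t3
  t2 = (c.0 + a.0) | (0 | 0) | 0 | =a=> t3, =c=> t3
  t3 = 0 | (0 | 0) | 0 | deadlocked
Bisimilarity quotient blocks:
  B0 = {s0}
  B1 = {s1}
  B2 = {s3, t3}
  B3 = {s2, t1}
  B4 = {t0}
  B5 = {t2}
s0 ∈ B0, t0 ∈ B4 → different blocks

not bisimilar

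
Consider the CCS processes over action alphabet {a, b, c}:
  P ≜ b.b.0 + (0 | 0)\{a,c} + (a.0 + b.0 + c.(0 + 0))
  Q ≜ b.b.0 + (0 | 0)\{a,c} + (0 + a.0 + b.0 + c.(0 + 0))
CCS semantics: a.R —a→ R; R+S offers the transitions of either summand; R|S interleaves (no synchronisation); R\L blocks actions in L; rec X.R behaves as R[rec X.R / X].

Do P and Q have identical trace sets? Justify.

YES

Reachable graph of P (4 states):
  p0 = b.b.0 + (0 | 0)\{a,c} + (a.0 + b.0 + c.(0 + 0)) → —a→ p1, —b→ p1, —b→ p2, —c→ p3
  p1 = 0 → (no moves)
  p2 = b.0 → —b→ p1
  p3 = 0 + 0 → (no moves)
Reachable graph of Q (4 states):
  q0 = b.b.0 + (0 | 0)\{a,c} + (0 + a.0 + b.0 + c.(0 + 0)) → —a→ q1, —b→ q1, —b→ q2, —c→ q3
  q1 = 0 → (no moves)
  q2 = b.0 → —b→ q1
  q3 = 0 + 0 → (no moves)
Coarsest stable partition (strong bisimilarity classes):
  B0 = {p0, q0}
  B1 = {p1, p3, q1, q3}
  B2 = {p2, q2}
p0 ∈ B0, q0 ∈ B0 → same block
Bisimilar ⇒ trace-equivalent.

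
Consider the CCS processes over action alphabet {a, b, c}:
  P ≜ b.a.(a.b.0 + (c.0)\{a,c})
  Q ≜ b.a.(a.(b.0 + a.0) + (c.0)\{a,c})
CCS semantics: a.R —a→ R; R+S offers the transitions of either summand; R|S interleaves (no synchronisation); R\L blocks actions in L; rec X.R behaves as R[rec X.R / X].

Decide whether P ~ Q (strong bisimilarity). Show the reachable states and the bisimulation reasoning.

not bisimilar

Reachable graph of P (5 states):
  p0 = b.a.(a.b.0 + (c.0)\{a,c}) | -b-> p1
  p1 = a.(a.b.0 + (c.0)\{a,c}) | -a-> p2
  p2 = a.b.0 + (c.0)\{a,c} | -a-> p3
  p3 = b.0 | -b-> p4
  p4 = 0 | ∅
Reachable graph of Q (5 states):
  q0 = b.a.(a.(b.0 + a.0) + (c.0)\{a,c}) | -b-> q1
  q1 = a.(a.(b.0 + a.0) + (c.0)\{a,c}) | -a-> q2
  q2 = a.(b.0 + a.0) + (c.0)\{a,c} | -a-> q3
  q3 = b.0 + a.0 | -a-> q4, -b-> q4
  q4 = 0 | ∅
Coarsest stable partition (strong bisimilarity classes):
  B0 = {p0}
  B1 = {p1}
  B2 = {p2}
  B3 = {p3}
  B4 = {p4, q4}
  B5 = {q0}
  B6 = {q1}
  B7 = {q2}
  B8 = {q3}
p0 ∈ B0, q0 ∈ B5 → different blocks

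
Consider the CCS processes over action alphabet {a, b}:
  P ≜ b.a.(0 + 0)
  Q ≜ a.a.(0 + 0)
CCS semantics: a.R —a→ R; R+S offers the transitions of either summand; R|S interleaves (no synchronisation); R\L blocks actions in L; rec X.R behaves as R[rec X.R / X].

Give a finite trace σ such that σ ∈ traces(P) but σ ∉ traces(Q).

LTS(P): 3 reachable states
  m0 = b.a.(0 + 0) ⊢ --b--▸ m1
  m1 = a.(0 + 0) ⊢ --a--▸ m2
  m2 = 0 + 0 ⊢ ∅
LTS(Q): 3 reachable states
  n0 = a.a.(0 + 0) ⊢ --a--▸ n1
  n1 = a.(0 + 0) ⊢ --a--▸ n2
  n2 = 0 + 0 ⊢ ∅
Run σ = ⟨b⟩ on P: start {m0}
  step 1 (b): {m1}
  P completes σ.
Run σ = ⟨b⟩ on Q: start {n0}
  step 1 (b): ∅ (Q stuck)

b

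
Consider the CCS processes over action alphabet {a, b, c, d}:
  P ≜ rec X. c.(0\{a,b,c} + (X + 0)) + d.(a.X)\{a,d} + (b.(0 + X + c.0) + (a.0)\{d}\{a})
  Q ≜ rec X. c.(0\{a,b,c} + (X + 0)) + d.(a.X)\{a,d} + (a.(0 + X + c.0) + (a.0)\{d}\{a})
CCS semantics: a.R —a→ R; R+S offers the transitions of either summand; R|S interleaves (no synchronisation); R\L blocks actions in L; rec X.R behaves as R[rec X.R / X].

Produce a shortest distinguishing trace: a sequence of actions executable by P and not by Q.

b

Reachable graph of P (5 states):
  u0 = rec X. c.(0\{a,b,c} + (X + 0)) + d.(a.X)\{a,d} + (b.(0 + X + c.0) + (a.0)\{d}\{a}) ⊢ =b=> u1, =c=> u2, =d=> u3
  u1 = 0 + (rec X. c.(0\{a,b,c} + (X + 0)) + d.(a.X)\{a,d} + (b.(0 + X + c.0) + (a.0)\{d}\{a})) + c.0 ⊢ =b=> u1, =c=> u2, =c=> u4, =d=> u3
  u2 = 0\{a,b,c} + ((rec X. c.(0\{a,b,c} + (X + 0)) + d.(a.X)\{a,d} + (b.(0 + X + c.0) + (a.0)\{d}\{a})) + 0) ⊢ =b=> u1, =c=> u2, =d=> u3
  u3 = (a.(rec X. c.(0\{a,b,c} + (X + 0)) + d.(a.X)\{a,d} + (b.(0 + X + c.0) + (a.0)\{d}\{a})))\{a,d} ⊢ (no moves)
  u4 = 0 ⊢ (no moves)
Reachable graph of Q (5 states):
  v0 = rec X. c.(0\{a,b,c} + (X + 0)) + d.(a.X)\{a,d} + (a.(0 + X + c.0) + (a.0)\{d}\{a}) ⊢ =a=> v1, =c=> v2, =d=> v3
  v1 = 0 + (rec X. c.(0\{a,b,c} + (X + 0)) + d.(a.X)\{a,d} + (a.(0 + X + c.0) + (a.0)\{d}\{a})) + c.0 ⊢ =a=> v1, =c=> v2, =c=> v4, =d=> v3
  v2 = 0\{a,b,c} + ((rec X. c.(0\{a,b,c} + (X + 0)) + d.(a.X)\{a,d} + (a.(0 + X + c.0) + (a.0)\{d}\{a})) + 0) ⊢ =a=> v1, =c=> v2, =d=> v3
  v3 = (a.(rec X. c.(0\{a,b,c} + (X + 0)) + d.(a.X)\{a,d} + (a.(0 + X + c.0) + (a.0)\{d}\{a})))\{a,d} ⊢ (no moves)
  v4 = 0 ⊢ (no moves)
Executing b from P (initial set {u0}):
  [1] b ⇒ {u1}
  — P admits the full trace.
Executing b from Q (initial set {v0}):
  [1] b ⇒ no successor for Q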